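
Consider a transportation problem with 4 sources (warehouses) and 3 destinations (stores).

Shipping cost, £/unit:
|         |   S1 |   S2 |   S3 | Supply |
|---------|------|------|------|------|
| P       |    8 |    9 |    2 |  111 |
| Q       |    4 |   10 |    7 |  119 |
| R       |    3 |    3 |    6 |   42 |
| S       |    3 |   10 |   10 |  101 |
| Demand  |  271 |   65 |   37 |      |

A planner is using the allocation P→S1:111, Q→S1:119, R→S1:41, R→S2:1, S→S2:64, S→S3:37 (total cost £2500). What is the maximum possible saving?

906

Current plan cost = 111·8 + 119·4 + 41·3 + 1·3 + 64·10 + 37·10 = £2500.
Optimal plan:
  P–S1: 51 × £8 = £408
  P–S2: 23 × £9 = £207
  P–S3: 37 × £2 = £74
  Q–S1: 119 × £4 = £476
  R–S2: 42 × £3 = £126
  S–S1: 101 × £3 = £303
Optimal cost = £1594.
Saving = 2500 − 1594 = £906.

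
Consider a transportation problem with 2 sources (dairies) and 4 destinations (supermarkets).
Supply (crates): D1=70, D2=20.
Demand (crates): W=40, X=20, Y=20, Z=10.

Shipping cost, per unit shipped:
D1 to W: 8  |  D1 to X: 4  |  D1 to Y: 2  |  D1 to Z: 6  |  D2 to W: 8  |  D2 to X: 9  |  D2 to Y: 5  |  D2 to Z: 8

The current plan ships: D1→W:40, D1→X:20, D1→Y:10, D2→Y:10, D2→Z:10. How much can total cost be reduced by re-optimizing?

50

Current plan cost = 40·8 + 20·4 + 10·2 + 10·5 + 10·8 = 550.
Optimal plan:
  D1 to W: 20 × 8 = 160
  D1 to X: 20 × 4 = 80
  D1 to Y: 20 × 2 = 40
  D1 to Z: 10 × 6 = 60
  D2 to W: 20 × 8 = 160
Optimal cost = 500.
Saving = 550 − 500 = 50.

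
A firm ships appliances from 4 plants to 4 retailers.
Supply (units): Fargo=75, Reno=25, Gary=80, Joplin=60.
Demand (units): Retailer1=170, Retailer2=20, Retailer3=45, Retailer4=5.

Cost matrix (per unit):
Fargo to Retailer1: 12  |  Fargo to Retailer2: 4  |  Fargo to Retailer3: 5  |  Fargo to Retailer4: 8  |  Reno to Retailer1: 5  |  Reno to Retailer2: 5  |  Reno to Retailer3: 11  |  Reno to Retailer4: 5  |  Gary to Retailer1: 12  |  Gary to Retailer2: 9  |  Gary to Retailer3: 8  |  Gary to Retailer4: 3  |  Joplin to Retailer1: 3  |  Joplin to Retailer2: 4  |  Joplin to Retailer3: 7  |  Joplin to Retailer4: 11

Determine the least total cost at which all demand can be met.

1645

A cheapest plan:
  Fargo→Retailer1: 10 units
  Fargo→Retailer2: 20 units
  Fargo→Retailer3: 45 units
  Reno→Retailer1: 25 units
  Gary→Retailer1: 75 units
  Gary→Retailer4: 5 units
  Joplin→Retailer1: 60 units
Total cost = 1645.
(Supply check: Fargo ships 75; Reno ships 25; Gary ships 80; Joplin ships 60.)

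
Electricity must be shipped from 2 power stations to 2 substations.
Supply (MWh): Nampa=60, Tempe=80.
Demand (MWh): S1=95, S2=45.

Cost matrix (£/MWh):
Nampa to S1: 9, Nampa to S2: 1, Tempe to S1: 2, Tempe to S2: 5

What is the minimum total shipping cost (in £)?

340

Optimal allocation:
  Nampa->S1: 15 × £9 = £135
  Nampa->S2: 45 × £1 = £45
  Tempe->S1: 80 × £2 = £160
Total = 135 + 45 + 160 = £340.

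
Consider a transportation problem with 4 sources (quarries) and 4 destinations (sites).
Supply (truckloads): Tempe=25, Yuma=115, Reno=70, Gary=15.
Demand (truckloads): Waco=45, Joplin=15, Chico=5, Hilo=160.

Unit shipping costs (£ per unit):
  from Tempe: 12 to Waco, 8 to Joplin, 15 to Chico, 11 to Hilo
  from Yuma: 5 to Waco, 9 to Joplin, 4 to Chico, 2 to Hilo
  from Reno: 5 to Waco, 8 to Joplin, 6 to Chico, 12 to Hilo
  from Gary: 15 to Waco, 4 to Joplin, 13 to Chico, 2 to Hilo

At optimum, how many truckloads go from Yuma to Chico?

0

Solving gives:
  Tempe→Hilo: 25 × £11 = £275
  Yuma→Hilo: 115 × £2 = £230
  Reno→Waco: 45 × £5 = £225
  Reno→Joplin: 15 × £8 = £120
  Reno→Chico: 5 × £6 = £30
  Reno→Hilo: 5 × £12 = £60
  Gary→Hilo: 15 × £2 = £30
Total cost = £970.
The route Yuma→Chico is not used.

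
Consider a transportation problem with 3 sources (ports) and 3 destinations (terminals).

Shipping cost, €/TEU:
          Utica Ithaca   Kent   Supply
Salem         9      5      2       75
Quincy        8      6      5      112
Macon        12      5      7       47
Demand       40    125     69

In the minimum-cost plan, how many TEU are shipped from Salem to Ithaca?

The minimum-cost plan:
  Salem to Ithaca: 6 × €5 = €30
  Salem to Kent: 69 × €2 = €138
  Quincy to Utica: 40 × €8 = €320
  Quincy to Ithaca: 72 × €6 = €432
  Macon to Ithaca: 47 × €5 = €235
Total cost = €1155.
So Salem→Ithaca carries 6 TEU.

6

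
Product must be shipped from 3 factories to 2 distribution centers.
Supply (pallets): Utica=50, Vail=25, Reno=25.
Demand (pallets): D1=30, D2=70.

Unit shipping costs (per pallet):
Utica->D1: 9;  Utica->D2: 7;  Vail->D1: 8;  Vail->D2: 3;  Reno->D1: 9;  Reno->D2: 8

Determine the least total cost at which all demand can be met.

660

Optimal allocation:
  Utica–D1: 5 × 9 = 45
  Utica–D2: 45 × 7 = 315
  Vail–D2: 25 × 3 = 75
  Reno–D1: 25 × 9 = 225
Total = 45 + 315 + 75 + 225 = 660.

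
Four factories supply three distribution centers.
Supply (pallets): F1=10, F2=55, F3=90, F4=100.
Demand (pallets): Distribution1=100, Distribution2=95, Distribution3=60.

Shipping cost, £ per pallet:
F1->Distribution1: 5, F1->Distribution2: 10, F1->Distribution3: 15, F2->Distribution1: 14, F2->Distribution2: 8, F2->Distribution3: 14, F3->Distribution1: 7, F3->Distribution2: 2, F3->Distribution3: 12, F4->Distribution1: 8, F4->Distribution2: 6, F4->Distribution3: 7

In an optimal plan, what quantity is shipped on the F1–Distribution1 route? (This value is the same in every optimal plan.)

The minimum-cost plan:
  F1→Distribution1: 10 × £5 = £50
  F2→Distribution2: 55 × £8 = £440
  F3→Distribution1: 50 × £7 = £350
  F3→Distribution2: 40 × £2 = £80
  F4→Distribution1: 40 × £8 = £320
  F4→Distribution3: 60 × £7 = £420
Total cost = £1660.
So F1→Distribution1 carries 10 pallets.

10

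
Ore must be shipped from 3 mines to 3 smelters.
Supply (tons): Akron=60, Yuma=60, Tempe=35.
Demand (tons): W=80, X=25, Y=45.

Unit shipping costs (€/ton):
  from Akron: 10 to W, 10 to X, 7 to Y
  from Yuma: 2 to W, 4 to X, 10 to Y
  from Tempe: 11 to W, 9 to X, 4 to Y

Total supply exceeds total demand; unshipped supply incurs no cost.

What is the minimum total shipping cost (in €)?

780

Optimal allocation:
  Akron->W: 20 × €10 = €200
  Akron->X: 25 × €10 = €250
  Akron->Y: 10 × €7 = €70
  Yuma->W: 60 × €2 = €120
  Tempe->Y: 35 × €4 = €140
Total = 200 + 250 + 70 + 120 + 140 = €780.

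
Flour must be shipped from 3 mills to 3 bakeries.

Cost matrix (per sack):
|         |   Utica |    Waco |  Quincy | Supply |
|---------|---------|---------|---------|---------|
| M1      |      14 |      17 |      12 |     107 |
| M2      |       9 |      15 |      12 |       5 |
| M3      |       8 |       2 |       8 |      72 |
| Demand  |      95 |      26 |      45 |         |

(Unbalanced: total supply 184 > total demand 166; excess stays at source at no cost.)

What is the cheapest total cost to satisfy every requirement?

1621

An optimal shipping plan:
  M1–Utica: 44 × 14 = 616
  M1–Quincy: 45 × 12 = 540
  M2–Utica: 5 × 9 = 45
  M3–Utica: 46 × 8 = 368
  M3–Waco: 26 × 2 = 52
Total = 616 + 540 + 45 + 368 + 52 = 1621.
(Supply check: M1 ships 89; M2 ships 5; M3 ships 72.)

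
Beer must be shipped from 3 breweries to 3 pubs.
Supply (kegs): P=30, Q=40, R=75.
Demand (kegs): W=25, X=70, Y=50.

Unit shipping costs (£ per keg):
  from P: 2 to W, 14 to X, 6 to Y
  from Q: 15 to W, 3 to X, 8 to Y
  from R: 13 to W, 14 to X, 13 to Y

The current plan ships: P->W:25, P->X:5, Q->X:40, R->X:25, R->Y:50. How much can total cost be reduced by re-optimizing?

35

Current plan cost = 25·2 + 5·14 + 40·3 + 25·14 + 50·13 = £1240.
Optimal plan:
  P->W: 25 × £2 = £50
  P->Y: 5 × £6 = £30
  Q->X: 40 × £3 = £120
  R->X: 30 × £14 = £420
  R->Y: 45 × £13 = £585
Optimal cost = £1205.
Saving = 1240 − 1205 = £35.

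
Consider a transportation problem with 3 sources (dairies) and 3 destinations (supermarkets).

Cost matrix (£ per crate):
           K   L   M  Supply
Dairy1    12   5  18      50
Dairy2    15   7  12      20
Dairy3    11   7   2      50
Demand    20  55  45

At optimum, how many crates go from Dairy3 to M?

45

Optimal shipments:
  Dairy1 to K: 15 × £12 = £180
  Dairy1 to L: 35 × £5 = £175
  Dairy2 to L: 20 × £7 = £140
  Dairy3 to K: 5 × £11 = £55
  Dairy3 to M: 45 × £2 = £90
Total cost = £640.
So Dairy3→M carries 45 crates.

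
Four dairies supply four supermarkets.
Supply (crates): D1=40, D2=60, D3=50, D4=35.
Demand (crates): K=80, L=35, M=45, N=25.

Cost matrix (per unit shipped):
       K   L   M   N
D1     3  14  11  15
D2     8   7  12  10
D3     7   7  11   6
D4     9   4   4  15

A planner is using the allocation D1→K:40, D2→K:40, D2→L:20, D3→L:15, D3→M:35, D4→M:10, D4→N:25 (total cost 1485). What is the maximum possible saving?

Current plan cost = 40·3 + 40·8 + 20·7 + 15·7 + 35·11 + 10·4 + 25·15 = 1485.
Optimal plan:
  D1 to K: 40 crates
  D2 to K: 25 crates
  D2 to L: 35 crates
  D3 to K: 15 crates
  D3 to M: 10 crates
  D3 to N: 25 crates
  D4 to M: 35 crates
Optimal cost = 1070.
Saving = 1485 − 1070 = 415.

415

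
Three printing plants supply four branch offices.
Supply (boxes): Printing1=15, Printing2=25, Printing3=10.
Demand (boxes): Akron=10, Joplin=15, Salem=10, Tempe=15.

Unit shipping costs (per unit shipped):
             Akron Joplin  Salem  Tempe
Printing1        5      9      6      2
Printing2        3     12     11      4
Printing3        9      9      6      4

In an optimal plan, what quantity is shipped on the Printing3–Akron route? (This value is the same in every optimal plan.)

Solving gives:
  Printing1→Joplin: 15 × 9 = 135
  Printing2→Akron: 10 × 3 = 30
  Printing2→Tempe: 15 × 4 = 60
  Printing3→Salem: 10 × 6 = 60
Total cost = 285.
The route Printing3→Akron is not used.

0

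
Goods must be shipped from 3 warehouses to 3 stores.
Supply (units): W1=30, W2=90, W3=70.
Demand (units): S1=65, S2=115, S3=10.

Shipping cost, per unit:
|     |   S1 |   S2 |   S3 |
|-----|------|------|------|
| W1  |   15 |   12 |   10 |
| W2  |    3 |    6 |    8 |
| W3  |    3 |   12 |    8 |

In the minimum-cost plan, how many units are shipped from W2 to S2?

The minimum-cost plan:
  W1→S2: 25 × 12 = 300
  W1→S3: 5 × 10 = 50
  W2→S2: 90 × 6 = 540
  W3→S1: 65 × 3 = 195
  W3→S3: 5 × 8 = 40
Total cost = 1125.
So W2→S2 carries 90 units.

90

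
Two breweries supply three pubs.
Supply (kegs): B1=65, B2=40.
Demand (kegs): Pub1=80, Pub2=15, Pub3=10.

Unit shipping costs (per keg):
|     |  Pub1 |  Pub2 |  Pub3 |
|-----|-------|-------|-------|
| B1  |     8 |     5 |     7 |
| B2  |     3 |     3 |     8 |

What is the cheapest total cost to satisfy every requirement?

An optimal shipping plan:
  B1 to Pub1: 40 × 8 = 320
  B1 to Pub2: 15 × 5 = 75
  B1 to Pub3: 10 × 7 = 70
  B2 to Pub1: 40 × 3 = 120
Total = 320 + 75 + 70 + 120 = 585.
(Supply check: B1 ships 65; B2 ships 40.)

585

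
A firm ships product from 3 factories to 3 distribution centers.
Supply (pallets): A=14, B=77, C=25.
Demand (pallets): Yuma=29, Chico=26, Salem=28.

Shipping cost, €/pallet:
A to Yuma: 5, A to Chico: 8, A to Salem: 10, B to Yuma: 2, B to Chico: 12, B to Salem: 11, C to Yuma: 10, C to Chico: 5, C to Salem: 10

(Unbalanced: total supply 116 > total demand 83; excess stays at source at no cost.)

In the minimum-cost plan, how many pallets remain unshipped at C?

An optimal plan:
  A to Chico: 1 × €8 = €8
  A to Salem: 13 × €10 = €130
  B to Yuma: 29 × €2 = €58
  B to Salem: 15 × €11 = €165
  C to Chico: 25 × €5 = €125
Total cost = €486.
C ships 25 of its 25, leaving 0.

0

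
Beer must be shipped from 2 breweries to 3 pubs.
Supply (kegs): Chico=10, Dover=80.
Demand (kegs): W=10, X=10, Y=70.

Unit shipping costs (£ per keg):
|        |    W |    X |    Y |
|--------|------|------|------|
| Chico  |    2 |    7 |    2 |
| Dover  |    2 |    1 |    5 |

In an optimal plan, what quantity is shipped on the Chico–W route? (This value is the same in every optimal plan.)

Solving gives:
  Chico to Y: 10 × £2 = £20
  Dover to W: 10 × £2 = £20
  Dover to X: 10 × £1 = £10
  Dover to Y: 60 × £5 = £300
Total cost = £350.
The route Chico→W is not used.

0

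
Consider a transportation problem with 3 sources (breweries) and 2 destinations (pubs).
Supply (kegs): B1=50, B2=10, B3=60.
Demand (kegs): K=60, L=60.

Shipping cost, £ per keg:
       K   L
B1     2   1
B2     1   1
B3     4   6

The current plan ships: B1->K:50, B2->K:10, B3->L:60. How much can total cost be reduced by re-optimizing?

170

Current plan cost = 50·2 + 10·1 + 60·6 = £470.
Optimal plan:
  B1–L: 50 × £1 = £50
  B2–L: 10 × £1 = £10
  B3–K: 60 × £4 = £240
Optimal cost = £300.
Saving = 470 − 300 = £170.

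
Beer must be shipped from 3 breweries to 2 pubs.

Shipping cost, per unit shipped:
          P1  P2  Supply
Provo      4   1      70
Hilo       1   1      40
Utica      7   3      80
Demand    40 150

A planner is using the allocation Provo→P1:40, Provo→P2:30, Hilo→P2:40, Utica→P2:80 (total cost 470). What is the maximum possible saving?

120

Current plan cost = 40·4 + 30·1 + 40·1 + 80·3 = 470.
Optimal plan:
  Provo–P2: 70 × 1 = 70
  Hilo–P1: 40 × 1 = 40
  Utica–P2: 80 × 3 = 240
Optimal cost = 350.
Saving = 470 − 350 = 120.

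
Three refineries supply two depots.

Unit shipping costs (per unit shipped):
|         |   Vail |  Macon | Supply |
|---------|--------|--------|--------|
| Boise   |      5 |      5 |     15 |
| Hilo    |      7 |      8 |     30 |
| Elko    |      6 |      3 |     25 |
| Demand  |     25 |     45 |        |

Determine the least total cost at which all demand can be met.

365

An optimal shipping plan:
  Boise→Macon: 15 × 5 = 75
  Hilo→Vail: 25 × 7 = 175
  Hilo→Macon: 5 × 8 = 40
  Elko→Macon: 25 × 3 = 75
Total = 75 + 175 + 40 + 75 = 365.
(Supply check: Boise ships 15; Hilo ships 30; Elko ships 25.)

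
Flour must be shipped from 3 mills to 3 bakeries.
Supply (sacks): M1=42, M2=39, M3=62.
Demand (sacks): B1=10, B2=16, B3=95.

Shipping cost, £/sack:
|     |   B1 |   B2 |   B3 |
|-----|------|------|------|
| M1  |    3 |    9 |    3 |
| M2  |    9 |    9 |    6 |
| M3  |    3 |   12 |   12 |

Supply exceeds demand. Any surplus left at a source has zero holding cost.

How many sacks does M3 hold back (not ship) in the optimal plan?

An optimal plan:
  M1 to B3: 42 × £3 = £126
  M2 to B3: 39 × £6 = £234
  M3 to B1: 10 × £3 = £30
  M3 to B2: 16 × £12 = £192
  M3 to B3: 14 × £12 = £168
Total cost = £750.
M3 ships 40 of its 62, leaving 22.

22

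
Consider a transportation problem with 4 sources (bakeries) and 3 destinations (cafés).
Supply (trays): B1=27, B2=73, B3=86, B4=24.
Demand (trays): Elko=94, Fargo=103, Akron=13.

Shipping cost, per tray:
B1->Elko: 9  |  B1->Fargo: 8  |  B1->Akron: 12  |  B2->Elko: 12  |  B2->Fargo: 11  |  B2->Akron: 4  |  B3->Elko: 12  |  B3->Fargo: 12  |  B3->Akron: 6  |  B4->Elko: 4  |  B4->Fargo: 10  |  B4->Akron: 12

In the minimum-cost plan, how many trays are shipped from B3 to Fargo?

16

Solving gives:
  B1 to Fargo: 27 × 8 = 216
  B2 to Fargo: 60 × 11 = 660
  B2 to Akron: 13 × 4 = 52
  B3 to Elko: 70 × 12 = 840
  B3 to Fargo: 16 × 12 = 192
  B4 to Elko: 24 × 4 = 96
Total cost = 2056.
So B3→Fargo carries 16 trays.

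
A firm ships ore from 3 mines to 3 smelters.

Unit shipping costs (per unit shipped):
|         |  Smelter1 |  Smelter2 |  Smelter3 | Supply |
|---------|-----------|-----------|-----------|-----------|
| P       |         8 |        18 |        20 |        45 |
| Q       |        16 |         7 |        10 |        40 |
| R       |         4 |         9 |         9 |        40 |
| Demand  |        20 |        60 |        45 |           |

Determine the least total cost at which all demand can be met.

A cheapest plan:
  P→Smelter1: 20 tons
  P→Smelter2: 20 tons
  P→Smelter3: 5 tons
  Q→Smelter2: 40 tons
  R→Smelter3: 40 tons
Total cost = 1260.

1260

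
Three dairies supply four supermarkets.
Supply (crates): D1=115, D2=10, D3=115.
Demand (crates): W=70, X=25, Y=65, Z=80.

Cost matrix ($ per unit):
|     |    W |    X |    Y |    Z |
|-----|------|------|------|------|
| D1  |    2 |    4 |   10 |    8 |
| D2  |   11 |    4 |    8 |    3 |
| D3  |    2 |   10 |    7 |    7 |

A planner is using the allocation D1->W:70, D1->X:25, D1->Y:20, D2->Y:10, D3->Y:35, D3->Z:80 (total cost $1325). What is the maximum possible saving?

Current plan cost = 70·2 + 25·4 + 20·10 + 10·8 + 35·7 + 80·7 = $1325.
Optimal plan:
  D1–W: 70 × $2 = $140
  D1–X: 25 × $4 = $100
  D1–Z: 20 × $8 = $160
  D2–Z: 10 × $3 = $30
  D3–Y: 65 × $7 = $455
  D3–Z: 50 × $7 = $350
Optimal cost = $1235.
Saving = 1325 − 1235 = $90.

90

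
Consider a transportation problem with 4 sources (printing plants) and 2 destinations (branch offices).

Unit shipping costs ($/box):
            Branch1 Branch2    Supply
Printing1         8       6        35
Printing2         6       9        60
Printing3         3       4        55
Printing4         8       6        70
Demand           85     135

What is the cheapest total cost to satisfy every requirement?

1185

An optimal shipping plan:
  Printing1->Branch2: 35 × $6 = $210
  Printing2->Branch1: 60 × $6 = $360
  Printing3->Branch1: 25 × $3 = $75
  Printing3->Branch2: 30 × $4 = $120
  Printing4->Branch2: 70 × $6 = $420
Total = 210 + 360 + 75 + 120 + 420 = $1185.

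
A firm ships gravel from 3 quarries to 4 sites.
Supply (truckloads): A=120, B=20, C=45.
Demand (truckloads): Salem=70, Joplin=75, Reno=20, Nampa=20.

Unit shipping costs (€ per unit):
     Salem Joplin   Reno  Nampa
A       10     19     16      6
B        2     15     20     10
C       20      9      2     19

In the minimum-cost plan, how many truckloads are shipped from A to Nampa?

Solving gives:
  A->Salem: 50 × €10 = €500
  A->Joplin: 50 × €19 = €950
  A->Nampa: 20 × €6 = €120
  B->Salem: 20 × €2 = €40
  C->Joplin: 25 × €9 = €225
  C->Reno: 20 × €2 = €40
Total cost = €1875.
So A→Nampa carries 20 truckloads.

20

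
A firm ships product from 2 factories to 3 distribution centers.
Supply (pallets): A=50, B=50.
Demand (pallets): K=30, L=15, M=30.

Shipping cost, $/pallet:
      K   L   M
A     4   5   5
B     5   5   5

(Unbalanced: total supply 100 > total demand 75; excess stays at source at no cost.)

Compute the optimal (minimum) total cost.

One minimum-cost allocation:
  A to K: 30 × $4 = $120
  A to L: 15 × $5 = $75
  A to M: 5 × $5 = $25
  B to M: 25 × $5 = $125
Total = 120 + 75 + 25 + 125 = $345.
(Supply check: A ships 50; B ships 25.)

345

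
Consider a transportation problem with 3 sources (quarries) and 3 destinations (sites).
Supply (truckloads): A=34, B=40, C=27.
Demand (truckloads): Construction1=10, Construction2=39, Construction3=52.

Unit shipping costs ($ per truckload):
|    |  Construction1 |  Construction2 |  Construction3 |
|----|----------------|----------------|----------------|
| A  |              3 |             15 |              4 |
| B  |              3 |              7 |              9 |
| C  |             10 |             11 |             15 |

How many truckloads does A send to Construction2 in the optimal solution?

Optimal shipments:
  A→Construction3: 34 × $4 = $136
  B→Construction1: 10 × $3 = $30
  B→Construction2: 12 × $7 = $84
  B→Construction3: 18 × $9 = $162
  C→Construction2: 27 × $11 = $297
Total cost = $709.
The route A→Construction2 is not used.

0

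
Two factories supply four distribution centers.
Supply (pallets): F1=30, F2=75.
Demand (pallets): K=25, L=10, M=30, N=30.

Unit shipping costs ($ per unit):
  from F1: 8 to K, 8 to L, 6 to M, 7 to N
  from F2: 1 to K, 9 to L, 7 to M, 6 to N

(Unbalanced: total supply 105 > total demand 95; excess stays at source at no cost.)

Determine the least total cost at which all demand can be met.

475

Optimal allocation:
  F1->L: 10 pallets
  F1->M: 20 pallets
  F2->K: 25 pallets
  F2->M: 10 pallets
  F2->N: 30 pallets
Total cost = $475.
(Supply check: F1 ships 30; F2 ships 65.)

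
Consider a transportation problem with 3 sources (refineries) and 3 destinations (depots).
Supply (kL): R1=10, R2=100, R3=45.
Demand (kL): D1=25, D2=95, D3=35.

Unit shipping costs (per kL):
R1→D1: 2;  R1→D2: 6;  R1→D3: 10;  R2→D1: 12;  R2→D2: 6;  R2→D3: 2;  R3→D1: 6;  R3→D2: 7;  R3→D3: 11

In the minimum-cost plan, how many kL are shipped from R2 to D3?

35

Solving gives:
  R1 to D1: 10 kL
  R2 to D2: 65 kL
  R2 to D3: 35 kL
  R3 to D1: 15 kL
  R3 to D2: 30 kL
Total cost = 780.
So R2→D3 carries 35 kL.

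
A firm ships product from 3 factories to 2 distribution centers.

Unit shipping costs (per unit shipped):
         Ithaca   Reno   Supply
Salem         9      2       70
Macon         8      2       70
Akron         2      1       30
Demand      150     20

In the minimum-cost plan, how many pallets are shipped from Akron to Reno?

0

Optimal shipments:
  Salem->Ithaca: 50 × 9 = 450
  Salem->Reno: 20 × 2 = 40
  Macon->Ithaca: 70 × 8 = 560
  Akron->Ithaca: 30 × 2 = 60
Total cost = 1110.
The route Akron→Reno is not used.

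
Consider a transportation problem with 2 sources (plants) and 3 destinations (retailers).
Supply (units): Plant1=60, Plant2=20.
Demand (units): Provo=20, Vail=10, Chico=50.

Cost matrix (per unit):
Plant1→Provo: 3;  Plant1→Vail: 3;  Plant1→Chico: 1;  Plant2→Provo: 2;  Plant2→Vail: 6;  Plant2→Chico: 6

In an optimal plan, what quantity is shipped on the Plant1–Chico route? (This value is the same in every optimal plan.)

50

Optimal shipments:
  Plant1 to Vail: 10 × 3 = 30
  Plant1 to Chico: 50 × 1 = 50
  Plant2 to Provo: 20 × 2 = 40
Total cost = 120.
So Plant1→Chico carries 50 units.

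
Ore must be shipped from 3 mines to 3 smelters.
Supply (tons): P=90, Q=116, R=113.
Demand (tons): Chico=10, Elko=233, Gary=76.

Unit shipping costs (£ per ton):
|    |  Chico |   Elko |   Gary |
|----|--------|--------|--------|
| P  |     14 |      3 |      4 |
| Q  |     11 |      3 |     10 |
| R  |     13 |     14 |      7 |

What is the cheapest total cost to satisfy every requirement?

1658

A cheapest plan:
  P to Elko: 90 × £3 = £270
  Q to Elko: 116 × £3 = £348
  R to Chico: 10 × £13 = £130
  R to Elko: 27 × £14 = £378
  R to Gary: 76 × £7 = £532
Total = 270 + 348 + 130 + 378 + 532 = £1658.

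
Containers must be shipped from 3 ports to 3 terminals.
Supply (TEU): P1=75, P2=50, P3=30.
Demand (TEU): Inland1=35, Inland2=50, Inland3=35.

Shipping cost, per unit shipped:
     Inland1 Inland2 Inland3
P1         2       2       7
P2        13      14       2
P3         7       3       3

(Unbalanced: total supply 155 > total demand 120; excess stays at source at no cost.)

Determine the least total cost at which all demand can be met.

One minimum-cost allocation:
  P1–Inland1: 35 × 2 = 70
  P1–Inland2: 40 × 2 = 80
  P2–Inland3: 35 × 2 = 70
  P3–Inland2: 10 × 3 = 30
Total = 70 + 80 + 70 + 30 = 250.

250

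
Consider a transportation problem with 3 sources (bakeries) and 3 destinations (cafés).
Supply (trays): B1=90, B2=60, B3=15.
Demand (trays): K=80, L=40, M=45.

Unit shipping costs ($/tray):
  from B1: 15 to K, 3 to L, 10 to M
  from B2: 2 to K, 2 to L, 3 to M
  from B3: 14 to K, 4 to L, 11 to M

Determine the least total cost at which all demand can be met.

One minimum-cost allocation:
  B1 to K: 5 × $15 = $75
  B1 to L: 40 × $3 = $120
  B1 to M: 45 × $10 = $450
  B2 to K: 60 × $2 = $120
  B3 to K: 15 × $14 = $210
Total = 75 + 120 + 450 + 120 + 210 = $975.
(Supply check: B1 ships 90; B2 ships 60; B3 ships 15.)

975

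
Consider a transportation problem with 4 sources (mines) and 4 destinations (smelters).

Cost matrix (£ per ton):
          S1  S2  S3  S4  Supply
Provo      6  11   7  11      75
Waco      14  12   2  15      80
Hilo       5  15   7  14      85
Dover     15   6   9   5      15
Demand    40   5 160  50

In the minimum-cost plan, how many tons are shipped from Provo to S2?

5

Optimal shipments:
  Provo→S2: 5 tons
  Provo→S3: 35 tons
  Provo→S4: 35 tons
  Waco→S3: 80 tons
  Hilo→S1: 40 tons
  Hilo→S3: 45 tons
  Dover→S4: 15 tons
Total cost = £1435.
So Provo→S2 carries 5 tons.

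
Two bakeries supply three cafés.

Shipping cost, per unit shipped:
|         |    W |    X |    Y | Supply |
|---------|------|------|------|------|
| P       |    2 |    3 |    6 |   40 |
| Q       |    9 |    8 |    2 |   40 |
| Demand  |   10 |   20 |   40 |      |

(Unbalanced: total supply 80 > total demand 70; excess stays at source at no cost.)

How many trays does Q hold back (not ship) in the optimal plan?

Minimum-cost shipments:
  P–W: 10 × 2 = 20
  P–X: 20 × 3 = 60
  Q–Y: 40 × 2 = 80
Total cost = 160.
Q ships 40 of its 40, leaving 0.

0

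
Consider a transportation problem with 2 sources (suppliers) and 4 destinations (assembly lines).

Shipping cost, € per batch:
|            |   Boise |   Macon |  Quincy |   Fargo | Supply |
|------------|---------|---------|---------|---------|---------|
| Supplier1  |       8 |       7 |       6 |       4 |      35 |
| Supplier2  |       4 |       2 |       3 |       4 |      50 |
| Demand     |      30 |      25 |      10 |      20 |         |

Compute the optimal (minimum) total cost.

One minimum-cost allocation:
  Supplier1–Boise: 5 × €8 = €40
  Supplier1–Quincy: 10 × €6 = €60
  Supplier1–Fargo: 20 × €4 = €80
  Supplier2–Boise: 25 × €4 = €100
  Supplier2–Macon: 25 × €2 = €50
Total = 40 + 60 + 80 + 100 + 50 = €330.
(Supply check: Supplier1 ships 35; Supplier2 ships 50.)

330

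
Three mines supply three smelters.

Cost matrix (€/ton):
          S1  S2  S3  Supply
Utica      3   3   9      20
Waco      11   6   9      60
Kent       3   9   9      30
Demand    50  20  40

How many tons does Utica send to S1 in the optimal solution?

20

Optimal shipments:
  Utica->S1: 20 × €3 = €60
  Waco->S2: 20 × €6 = €120
  Waco->S3: 40 × €9 = €360
  Kent->S1: 30 × €3 = €90
Total cost = €630.
So Utica→S1 carries 20 tons.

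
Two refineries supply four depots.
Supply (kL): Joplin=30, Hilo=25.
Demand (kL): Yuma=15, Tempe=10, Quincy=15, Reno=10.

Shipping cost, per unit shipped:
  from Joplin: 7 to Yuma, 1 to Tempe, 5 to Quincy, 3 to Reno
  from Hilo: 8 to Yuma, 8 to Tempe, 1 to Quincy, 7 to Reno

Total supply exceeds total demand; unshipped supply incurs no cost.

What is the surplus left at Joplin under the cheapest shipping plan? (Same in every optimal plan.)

Minimum-cost shipments:
  Joplin to Yuma: 10 kL
  Joplin to Tempe: 10 kL
  Joplin to Reno: 10 kL
  Hilo to Yuma: 5 kL
  Hilo to Quincy: 15 kL
Total cost = 165.
Joplin ships 30 of its 30, leaving 0.

0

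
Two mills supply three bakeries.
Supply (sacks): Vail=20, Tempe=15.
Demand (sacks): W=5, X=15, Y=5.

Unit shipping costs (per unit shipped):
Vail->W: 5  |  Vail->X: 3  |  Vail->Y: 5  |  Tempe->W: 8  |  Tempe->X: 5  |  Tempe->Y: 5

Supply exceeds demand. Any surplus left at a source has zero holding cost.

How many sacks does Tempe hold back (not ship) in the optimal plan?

An optimal plan:
  Vail→W: 5 × 5 = 25
  Vail→X: 15 × 3 = 45
  Tempe→Y: 5 × 5 = 25
Total cost = 95.
Tempe ships 5 of its 15, leaving 10.

10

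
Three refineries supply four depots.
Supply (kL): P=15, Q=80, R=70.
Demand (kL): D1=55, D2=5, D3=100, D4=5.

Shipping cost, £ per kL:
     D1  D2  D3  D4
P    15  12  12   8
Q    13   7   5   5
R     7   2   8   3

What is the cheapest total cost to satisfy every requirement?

One minimum-cost allocation:
  P→D3: 15 × £12 = £180
  Q→D3: 80 × £5 = £400
  R→D1: 55 × £7 = £385
  R→D2: 5 × £2 = £10
  R→D3: 5 × £8 = £40
  R→D4: 5 × £3 = £15
Total = 180 + 400 + 385 + 10 + 40 + 15 = £1030.

1030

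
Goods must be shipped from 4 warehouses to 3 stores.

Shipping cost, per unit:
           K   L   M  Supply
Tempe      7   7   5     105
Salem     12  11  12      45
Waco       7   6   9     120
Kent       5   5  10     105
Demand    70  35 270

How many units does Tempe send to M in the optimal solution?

105

Solving gives:
  Tempe->M: 105 × 5 = 525
  Salem->M: 45 × 12 = 540
  Waco->M: 120 × 9 = 1080
  Kent->K: 70 × 5 = 350
  Kent->L: 35 × 5 = 175
Total cost = 2670.
So Tempe→M carries 105 units.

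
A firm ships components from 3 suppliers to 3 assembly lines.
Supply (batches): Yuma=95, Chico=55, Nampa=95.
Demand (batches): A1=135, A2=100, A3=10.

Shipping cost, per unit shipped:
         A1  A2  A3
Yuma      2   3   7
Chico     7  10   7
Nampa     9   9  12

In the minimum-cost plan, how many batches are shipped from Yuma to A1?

The minimum-cost plan:
  Yuma–A1: 90 × 2 = 180
  Yuma–A2: 5 × 3 = 15
  Chico–A1: 45 × 7 = 315
  Chico–A3: 10 × 7 = 70
  Nampa–A2: 95 × 9 = 855
Total cost = 1435.
So Yuma→A1 carries 90 batches.

90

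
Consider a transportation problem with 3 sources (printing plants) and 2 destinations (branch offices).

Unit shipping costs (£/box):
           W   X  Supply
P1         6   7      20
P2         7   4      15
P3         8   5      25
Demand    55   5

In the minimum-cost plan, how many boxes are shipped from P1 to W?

The minimum-cost plan:
  P1->W: 20 × £6 = £120
  P2->W: 15 × £7 = £105
  P3->W: 20 × £8 = £160
  P3->X: 5 × £5 = £25
Total cost = £410.
So P1→W carries 20 boxes.

20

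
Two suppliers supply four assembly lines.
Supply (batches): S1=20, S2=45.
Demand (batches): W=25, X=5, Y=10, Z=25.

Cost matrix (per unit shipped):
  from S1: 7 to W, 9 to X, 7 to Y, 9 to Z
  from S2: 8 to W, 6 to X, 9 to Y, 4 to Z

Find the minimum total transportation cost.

390

A cheapest plan:
  S1→W: 10 × 7 = 70
  S1→Y: 10 × 7 = 70
  S2→W: 15 × 8 = 120
  S2→X: 5 × 6 = 30
  S2→Z: 25 × 4 = 100
Total = 70 + 70 + 120 + 30 + 100 = 390.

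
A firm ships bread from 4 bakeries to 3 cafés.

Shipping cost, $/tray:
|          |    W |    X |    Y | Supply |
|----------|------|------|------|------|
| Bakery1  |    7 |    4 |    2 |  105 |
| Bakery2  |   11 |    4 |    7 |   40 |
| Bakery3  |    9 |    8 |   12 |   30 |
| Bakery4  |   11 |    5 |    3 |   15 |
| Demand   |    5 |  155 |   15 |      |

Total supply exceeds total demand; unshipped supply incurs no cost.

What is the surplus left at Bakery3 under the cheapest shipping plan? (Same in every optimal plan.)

15

Minimum-cost shipments:
  Bakery1–X: 105 × $4 = $420
  Bakery2–X: 40 × $4 = $160
  Bakery3–W: 5 × $9 = $45
  Bakery3–X: 10 × $8 = $80
  Bakery4–Y: 15 × $3 = $45
Total cost = $750.
Bakery3 ships 15 of its 30, leaving 15.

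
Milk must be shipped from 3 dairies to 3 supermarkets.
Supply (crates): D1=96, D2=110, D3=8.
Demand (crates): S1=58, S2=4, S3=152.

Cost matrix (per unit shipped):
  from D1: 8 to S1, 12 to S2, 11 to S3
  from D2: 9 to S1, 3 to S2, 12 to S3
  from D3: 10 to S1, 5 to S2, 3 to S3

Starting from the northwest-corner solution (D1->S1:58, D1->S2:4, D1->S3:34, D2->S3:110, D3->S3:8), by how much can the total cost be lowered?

40

Current plan cost = 58·8 + 4·12 + 34·11 + 110·12 + 8·3 = 2230.
Optimal plan:
  D1–S3: 96 crates
  D2–S1: 58 crates
  D2–S2: 4 crates
  D2–S3: 48 crates
  D3–S3: 8 crates
Optimal cost = 2190.
Saving = 2230 − 2190 = 40.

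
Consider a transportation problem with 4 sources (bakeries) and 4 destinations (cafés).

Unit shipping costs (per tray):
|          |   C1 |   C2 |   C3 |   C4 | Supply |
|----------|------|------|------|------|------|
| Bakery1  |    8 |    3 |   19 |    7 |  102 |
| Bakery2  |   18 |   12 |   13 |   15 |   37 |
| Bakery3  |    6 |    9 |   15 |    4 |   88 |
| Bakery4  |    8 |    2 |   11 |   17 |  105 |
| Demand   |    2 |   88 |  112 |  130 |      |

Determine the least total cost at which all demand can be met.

A cheapest plan:
  Bakery1 to C1: 2 × 8 = 16
  Bakery1 to C2: 58 × 3 = 174
  Bakery1 to C4: 42 × 7 = 294
  Bakery2 to C3: 37 × 13 = 481
  Bakery3 to C4: 88 × 4 = 352
  Bakery4 to C2: 30 × 2 = 60
  Bakery4 to C3: 75 × 11 = 825
Total = 16 + 174 + 294 + 481 + 352 + 60 + 825 = 2202.

2202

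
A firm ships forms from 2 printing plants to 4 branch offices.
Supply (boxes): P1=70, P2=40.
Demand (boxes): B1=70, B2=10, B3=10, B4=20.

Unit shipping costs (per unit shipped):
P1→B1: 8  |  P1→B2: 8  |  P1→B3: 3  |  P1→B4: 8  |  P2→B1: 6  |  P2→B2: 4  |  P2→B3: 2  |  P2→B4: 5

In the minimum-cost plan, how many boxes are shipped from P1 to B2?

0

Solving gives:
  P1->B1: 60 × 8 = 480
  P1->B3: 10 × 3 = 30
  P2->B1: 10 × 6 = 60
  P2->B2: 10 × 4 = 40
  P2->B4: 20 × 5 = 100
Total cost = 710.
The route P1→B2 is not used.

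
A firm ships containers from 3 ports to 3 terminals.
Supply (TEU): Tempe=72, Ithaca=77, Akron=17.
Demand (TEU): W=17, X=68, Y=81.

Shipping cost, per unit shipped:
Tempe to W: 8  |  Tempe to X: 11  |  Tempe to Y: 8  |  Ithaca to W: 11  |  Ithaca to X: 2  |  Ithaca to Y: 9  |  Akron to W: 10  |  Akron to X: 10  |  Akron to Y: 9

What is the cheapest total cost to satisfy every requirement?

A cheapest plan:
  Tempe->W: 17 TEU
  Tempe->Y: 55 TEU
  Ithaca->X: 68 TEU
  Ithaca->Y: 9 TEU
  Akron->Y: 17 TEU
Total cost = 946.
(Supply check: Tempe ships 72; Ithaca ships 77; Akron ships 17.)

946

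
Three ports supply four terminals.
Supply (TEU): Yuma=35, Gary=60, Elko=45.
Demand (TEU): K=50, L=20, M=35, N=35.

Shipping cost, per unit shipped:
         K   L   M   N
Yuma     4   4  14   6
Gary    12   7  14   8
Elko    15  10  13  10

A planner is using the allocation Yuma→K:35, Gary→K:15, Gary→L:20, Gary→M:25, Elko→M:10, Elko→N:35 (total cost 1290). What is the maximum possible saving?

Current plan cost = 35·4 + 15·12 + 20·7 + 25·14 + 10·13 + 35·10 = 1290.
Optimal plan:
  Yuma to K: 35 × 4 = 140
  Gary to K: 15 × 12 = 180
  Gary to L: 20 × 7 = 140
  Gary to N: 25 × 8 = 200
  Elko to M: 35 × 13 = 455
  Elko to N: 10 × 10 = 100
Optimal cost = 1215.
Saving = 1290 − 1215 = 75.

75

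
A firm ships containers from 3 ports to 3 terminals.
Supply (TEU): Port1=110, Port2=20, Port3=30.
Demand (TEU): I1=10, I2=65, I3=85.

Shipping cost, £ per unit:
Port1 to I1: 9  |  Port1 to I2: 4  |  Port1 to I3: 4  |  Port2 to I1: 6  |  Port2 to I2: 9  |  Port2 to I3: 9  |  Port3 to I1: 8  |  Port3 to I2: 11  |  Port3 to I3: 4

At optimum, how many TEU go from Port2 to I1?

Solving gives:
  Port1–I2: 55 × £4 = £220
  Port1–I3: 55 × £4 = £220
  Port2–I1: 10 × £6 = £60
  Port2–I2: 10 × £9 = £90
  Port3–I3: 30 × £4 = £120
Total cost = £710.
So Port2→I1 carries 10 TEU.

10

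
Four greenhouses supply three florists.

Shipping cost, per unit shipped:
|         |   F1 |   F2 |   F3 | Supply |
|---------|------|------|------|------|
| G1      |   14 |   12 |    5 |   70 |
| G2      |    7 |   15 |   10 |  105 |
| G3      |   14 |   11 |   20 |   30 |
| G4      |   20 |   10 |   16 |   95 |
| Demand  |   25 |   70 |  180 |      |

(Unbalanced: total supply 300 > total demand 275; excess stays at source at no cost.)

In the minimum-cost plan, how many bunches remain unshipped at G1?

0

Minimum-cost shipments:
  G1->F3: 70 bunches
  G2->F1: 20 bunches
  G2->F3: 85 bunches
  G3->F1: 5 bunches
  G4->F2: 70 bunches
  G4->F3: 25 bunches
Total cost = 2510.
G1 ships 70 of its 70, leaving 0.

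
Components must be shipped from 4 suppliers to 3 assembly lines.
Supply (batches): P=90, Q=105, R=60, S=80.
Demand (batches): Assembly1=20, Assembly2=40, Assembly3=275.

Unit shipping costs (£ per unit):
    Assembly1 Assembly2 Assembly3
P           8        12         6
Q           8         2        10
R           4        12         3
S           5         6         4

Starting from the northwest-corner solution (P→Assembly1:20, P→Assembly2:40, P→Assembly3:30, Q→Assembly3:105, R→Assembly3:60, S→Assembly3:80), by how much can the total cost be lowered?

640

Current plan cost = 20·8 + 40·12 + 30·6 + 105·10 + 60·3 + 80·4 = £2370.
Optimal plan:
  P→Assembly3: 90 × £6 = £540
  Q→Assembly1: 20 × £8 = £160
  Q→Assembly2: 40 × £2 = £80
  Q→Assembly3: 45 × £10 = £450
  R→Assembly3: 60 × £3 = £180
  S→Assembly3: 80 × £4 = £320
Optimal cost = £1730.
Saving = 2370 − 1730 = £640.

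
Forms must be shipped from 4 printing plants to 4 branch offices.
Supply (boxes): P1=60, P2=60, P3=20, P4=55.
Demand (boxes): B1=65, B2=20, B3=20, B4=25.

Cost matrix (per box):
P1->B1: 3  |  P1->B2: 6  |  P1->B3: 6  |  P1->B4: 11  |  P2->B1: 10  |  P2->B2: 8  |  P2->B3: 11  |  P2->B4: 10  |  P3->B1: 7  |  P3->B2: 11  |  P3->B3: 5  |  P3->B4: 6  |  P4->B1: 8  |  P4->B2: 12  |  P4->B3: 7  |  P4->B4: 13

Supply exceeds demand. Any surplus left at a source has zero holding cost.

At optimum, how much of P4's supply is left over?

Minimum-cost shipments:
  P1→B1: 60 × 3 = 180
  P2→B2: 20 × 8 = 160
  P2→B4: 5 × 10 = 50
  P3→B4: 20 × 6 = 120
  P4→B1: 5 × 8 = 40
  P4→B3: 20 × 7 = 140
Total cost = 690.
P4 ships 25 of its 55, leaving 30.

30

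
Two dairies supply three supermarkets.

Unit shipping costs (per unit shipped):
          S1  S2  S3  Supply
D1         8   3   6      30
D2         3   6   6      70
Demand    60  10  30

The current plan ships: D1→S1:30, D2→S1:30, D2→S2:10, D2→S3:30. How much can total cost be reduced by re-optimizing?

180

Current plan cost = 30·8 + 30·3 + 10·6 + 30·6 = 570.
Optimal plan:
  D1->S2: 10 × 3 = 30
  D1->S3: 20 × 6 = 120
  D2->S1: 60 × 3 = 180
  D2->S3: 10 × 6 = 60
Optimal cost = 390.
Saving = 570 − 390 = 180.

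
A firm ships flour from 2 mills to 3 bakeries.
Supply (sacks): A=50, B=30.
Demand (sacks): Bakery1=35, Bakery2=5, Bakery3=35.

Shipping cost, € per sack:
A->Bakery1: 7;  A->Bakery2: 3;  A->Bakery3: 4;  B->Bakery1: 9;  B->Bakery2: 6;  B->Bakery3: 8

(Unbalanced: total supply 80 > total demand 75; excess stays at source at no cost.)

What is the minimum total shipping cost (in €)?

A cheapest plan:
  A–Bakery1: 10 × €7 = €70
  A–Bakery2: 5 × €3 = €15
  A–Bakery3: 35 × €4 = €140
  B–Bakery1: 25 × €9 = €225
Total = 70 + 15 + 140 + 225 = €450.
(Supply check: A ships 50; B ships 25.)

450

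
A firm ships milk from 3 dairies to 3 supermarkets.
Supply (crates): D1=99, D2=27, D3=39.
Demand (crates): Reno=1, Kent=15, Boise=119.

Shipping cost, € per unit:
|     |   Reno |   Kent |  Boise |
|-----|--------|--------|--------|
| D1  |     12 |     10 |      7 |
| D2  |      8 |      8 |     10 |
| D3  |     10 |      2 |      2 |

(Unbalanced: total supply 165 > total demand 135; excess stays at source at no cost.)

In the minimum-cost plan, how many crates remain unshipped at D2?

An optimal plan:
  D1->Boise: 95 × €7 = €665
  D2->Reno: 1 × €8 = €8
  D3->Kent: 15 × €2 = €30
  D3->Boise: 24 × €2 = €48
Total cost = €751.
D2 ships 1 of its 27, leaving 26.

26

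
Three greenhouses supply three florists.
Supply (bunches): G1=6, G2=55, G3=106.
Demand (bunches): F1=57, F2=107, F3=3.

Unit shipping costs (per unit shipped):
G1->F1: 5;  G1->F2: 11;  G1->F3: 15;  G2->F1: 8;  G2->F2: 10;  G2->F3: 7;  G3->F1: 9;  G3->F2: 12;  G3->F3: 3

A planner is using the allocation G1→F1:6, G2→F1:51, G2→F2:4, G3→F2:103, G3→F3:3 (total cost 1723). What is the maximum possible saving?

Current plan cost = 6·5 + 51·8 + 4·10 + 103·12 + 3·3 = 1723.
Optimal plan:
  G1 to F1: 6 bunches
  G2 to F2: 55 bunches
  G3 to F1: 51 bunches
  G3 to F2: 52 bunches
  G3 to F3: 3 bunches
Optimal cost = 1672.
Saving = 1723 − 1672 = 51.

51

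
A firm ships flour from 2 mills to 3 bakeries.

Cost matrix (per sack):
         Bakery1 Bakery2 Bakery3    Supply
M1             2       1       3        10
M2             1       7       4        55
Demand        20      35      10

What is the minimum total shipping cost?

245

One minimum-cost allocation:
  M1->Bakery2: 10 × 1 = 10
  M2->Bakery1: 20 × 1 = 20
  M2->Bakery2: 25 × 7 = 175
  M2->Bakery3: 10 × 4 = 40
Total = 10 + 20 + 175 + 40 = 245.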